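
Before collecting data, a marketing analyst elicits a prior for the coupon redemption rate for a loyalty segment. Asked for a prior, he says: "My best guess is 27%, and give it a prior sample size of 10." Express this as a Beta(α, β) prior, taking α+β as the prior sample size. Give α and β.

α = 2.7, β = 7.3

Under the effective-sample-size interpretation, Beta(α, β) has prior mean α/(α+β) and prior sample size α+β.
So α+β = 10 and α/(α+β) = 0.27, giving α = 0.27·10 = 2.7 and β = 10 − 2.7 = 7.3.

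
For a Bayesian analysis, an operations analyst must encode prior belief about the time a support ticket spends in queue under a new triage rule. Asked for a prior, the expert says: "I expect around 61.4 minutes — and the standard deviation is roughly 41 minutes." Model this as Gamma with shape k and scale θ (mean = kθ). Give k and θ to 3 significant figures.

For Gamma(k, scale θ): mean = kθ, variance = kθ², so CV = 1/√k.
CV = SD/mean = 41/61.4 = 0.6678, hence k = 1/CV² = 2.24.
Then θ = mean/k = 61.4/2.24 = 27.4.

k ≈ 2.24, θ ≈ 27.4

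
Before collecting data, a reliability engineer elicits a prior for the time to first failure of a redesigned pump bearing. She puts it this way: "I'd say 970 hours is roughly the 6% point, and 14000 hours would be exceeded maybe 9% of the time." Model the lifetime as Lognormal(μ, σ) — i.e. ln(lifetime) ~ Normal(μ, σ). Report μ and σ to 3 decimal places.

μ ≈ 8.311, σ ≈ 0.922

If T ~ Lognormal(μ,σ) then ln T ~ Normal(μ,σ), so the p-quantile of ln T is μ + z_p·σ.
ln(970) = 6.877 and ln(14000) = 9.547; z_{0.06} = -1.555, z_{0.91} = 1.341.
σ = (9.547 − 6.877)/(1.341 − (-1.555)) = 0.922.
μ = 6.877 − (-1.555)·0.922 = 8.311.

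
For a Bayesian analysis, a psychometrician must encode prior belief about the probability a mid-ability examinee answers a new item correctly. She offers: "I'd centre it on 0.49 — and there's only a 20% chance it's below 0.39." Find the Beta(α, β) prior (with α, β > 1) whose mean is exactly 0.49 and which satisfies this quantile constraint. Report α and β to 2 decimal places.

With mean 0.49 fixed, write α = 0.49s, β = 0.51s where s = α+β.
Need P(θ < 0.39) = 0.2 under Beta(0.49s, 0.51s). Normal approximation: (q−m)/√(m(1−m)/s) ≈ z_{0.2} = -0.842, so s ≈ 0.49·0.51·(-0.842)²/(0.39−0.49)² = 17.7.
At s = 17.7: P(θ<0.39) ≈ 0.201. Adjusting to match 0.2 gives s ≈ 17.87.
So α = 0.49·17.87 ≈ 8.76, β = 0.51·17.87 ≈ 9.11.

α ≈ 8.76, β ≈ 9.11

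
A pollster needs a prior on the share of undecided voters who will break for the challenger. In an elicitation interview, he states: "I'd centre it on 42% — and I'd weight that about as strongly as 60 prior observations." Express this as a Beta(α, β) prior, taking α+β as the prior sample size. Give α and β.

α = 25.2, β = 34.8

Under the effective-sample-size interpretation, Beta(α, β) has prior mean α/(α+β) and prior sample size α+β.
So α+β = 60 and α/(α+β) = 0.42, giving α = 0.42·60 = 25.2 and β = 60 − 25.2 = 34.8.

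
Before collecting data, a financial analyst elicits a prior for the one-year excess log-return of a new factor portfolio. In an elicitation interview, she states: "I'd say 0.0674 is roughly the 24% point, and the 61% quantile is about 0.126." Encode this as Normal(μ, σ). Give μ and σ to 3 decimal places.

For Normal(μ,σ), the p-quantile is μ + z_p·σ. Here z_{0.24} = -0.7063, z_{0.61} = 0.2793.
So 0.0674 = μ − 0.7063σ and 0.126 = μ + 0.2793σ.
Subtracting: σ = (0.126 − 0.0674)/(0.2793 − (-0.7063)) = 0.059.
Then μ = 0.0674 − (-0.7063)·0.059 = 0.109.

μ = 0.109, σ = 0.059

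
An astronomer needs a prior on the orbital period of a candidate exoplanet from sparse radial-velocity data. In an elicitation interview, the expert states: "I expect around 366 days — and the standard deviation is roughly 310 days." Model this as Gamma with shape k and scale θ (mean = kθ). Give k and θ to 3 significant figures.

For Gamma(k, scale θ): mean = kθ, variance = kθ², so CV = 1/√k.
CV = SD/mean = 310/366 = 0.847, hence k = 1/CV² = 1.39.
Then θ = mean/k = 366/1.39 = 263.

k ≈ 1.39, θ ≈ 263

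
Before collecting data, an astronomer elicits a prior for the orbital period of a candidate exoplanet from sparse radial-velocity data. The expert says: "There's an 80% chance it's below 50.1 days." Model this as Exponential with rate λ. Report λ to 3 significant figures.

λ ≈ 0.0321

P(T < 50.1) = 1 − e^(−λ·50.1) = 0.8, so λ = −ln(1−0.8)/50.1 = −ln(0.2)/50.1 = 0.0321.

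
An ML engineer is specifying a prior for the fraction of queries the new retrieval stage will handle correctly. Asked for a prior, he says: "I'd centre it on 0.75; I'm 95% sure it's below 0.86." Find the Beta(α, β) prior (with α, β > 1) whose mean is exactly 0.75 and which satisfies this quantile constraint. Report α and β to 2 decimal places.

α ≈ 26.33, β ≈ 8.78

With mean 0.75 fixed, write α = 0.75s, β = 0.25s where s = α+β.
Need P(θ < 0.86) = 0.95 under Beta(0.75s, 0.25s). Normal approximation: (q−m)/√(m(1−m)/s) ≈ z_{0.95} = 1.64, so s ≈ 0.75·0.25·(1.64)²/(0.86−0.75)² = 41.9.
At s = 41.9: P(θ<0.86) ≈ 0.965. Adjusting to match 0.95 gives s ≈ 35.11.
So α = 0.75·35.11 ≈ 26.33, β = 0.25·35.11 ≈ 8.78.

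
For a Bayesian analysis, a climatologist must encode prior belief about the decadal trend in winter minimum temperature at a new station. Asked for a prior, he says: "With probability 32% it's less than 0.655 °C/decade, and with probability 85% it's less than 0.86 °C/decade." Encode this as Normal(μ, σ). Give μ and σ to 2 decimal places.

μ = 0.72, σ = 0.14

The p-quantile of Normal(μ,σ) is μ + z_p·σ, with z_{0.32} = -0.4677 and z_{0.85} = 1.036.
Eliminate σ: μ = (z₂·x₁ − z₁·x₂)/(z₂ − z₁) = (1.036·0.655 − (-0.4677)·0.86)/1.504 = 0.72.
Then σ = (x₂ − x₁)/(z₂ − z₁) = (0.86 − 0.655)/1.504 = 0.14.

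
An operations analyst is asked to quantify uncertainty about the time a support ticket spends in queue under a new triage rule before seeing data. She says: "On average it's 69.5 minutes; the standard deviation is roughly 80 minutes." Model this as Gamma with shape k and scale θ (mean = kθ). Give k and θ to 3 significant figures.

For Gamma(k, scale θ): mean = kθ, variance = kθ², so CV = 1/√k.
CV = SD/mean = 80/69.5 = 1.151, hence k = 1/CV² = 0.755.
Then θ = mean/k = 69.5/0.755 = 92.1.

k ≈ 0.755, θ ≈ 92.1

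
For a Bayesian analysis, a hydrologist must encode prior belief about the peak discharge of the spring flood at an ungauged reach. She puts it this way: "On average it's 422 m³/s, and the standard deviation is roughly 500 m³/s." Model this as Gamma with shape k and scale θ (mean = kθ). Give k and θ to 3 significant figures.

For Gamma(k, scale θ): mean = kθ, variance = kθ², so CV = 1/√k.
CV = SD/mean = 500/422 = 1.185, hence k = 1/CV² = 0.712.
Then θ = mean/k = 422/0.712 = 592.

k ≈ 0.712, θ ≈ 592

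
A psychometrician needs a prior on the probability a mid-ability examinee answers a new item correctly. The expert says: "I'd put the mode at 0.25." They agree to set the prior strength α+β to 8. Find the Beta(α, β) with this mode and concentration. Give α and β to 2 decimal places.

α = 2.50, β = 5.50

For α,β > 1 the Beta mode is (α−1)/(α+β−2). With α+β = 8, the mode is (α−1)/6.
Set (α−1)/6 = 0.25 → α = 1 + 0.25·6 = 2.50.
β = 8 − α = 5.50.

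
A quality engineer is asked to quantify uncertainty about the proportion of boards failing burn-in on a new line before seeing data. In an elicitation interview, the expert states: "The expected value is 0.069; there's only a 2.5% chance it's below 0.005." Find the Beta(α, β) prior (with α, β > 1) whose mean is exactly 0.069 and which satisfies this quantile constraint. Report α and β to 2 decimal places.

α ≈ 1.46, β ≈ 19.76

With mean 0.069 fixed, write α = 0.069s, β = 0.931s where s = α+β.
Need P(θ < 0.005) = 0.025 under Beta(0.069s, 0.931s). Normal approximation: (q−m)/√(m(1−m)/s) ≈ z_{0.025} = -1.96, so s ≈ 0.069·0.931·(-1.96)²/(0.005−0.069)² = 60.2.
At s = 60.2: P(θ<0.005) ≈ 0.000. Adjusting to match 0.025 gives s ≈ 21.23.
So α = 0.069·21.23 ≈ 1.46, β = 0.931·21.23 ≈ 19.76.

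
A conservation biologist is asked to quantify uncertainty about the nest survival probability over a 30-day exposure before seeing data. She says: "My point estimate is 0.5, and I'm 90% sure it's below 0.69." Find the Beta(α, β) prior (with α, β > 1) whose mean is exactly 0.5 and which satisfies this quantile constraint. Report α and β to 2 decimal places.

With mean 0.5 fixed, write α = 0.5s, β = 0.5s where s = α+β.
Need P(θ < 0.69) = 0.9 under Beta(0.5s, 0.5s). Normal approximation: (q−m)/√(m(1−m)/s) ≈ z_{0.9} = 1.28, so s ≈ 0.5·0.5·(1.28)²/(0.69−0.5)² = 11.4.
At s = 11.4: P(θ<0.69) ≈ 0.904. Adjusting to match 0.9 gives s ≈ 11.01.
So α = 0.5·11.01 ≈ 5.51, β = 0.5·11.01 ≈ 5.51.

α ≈ 5.51, β ≈ 5.51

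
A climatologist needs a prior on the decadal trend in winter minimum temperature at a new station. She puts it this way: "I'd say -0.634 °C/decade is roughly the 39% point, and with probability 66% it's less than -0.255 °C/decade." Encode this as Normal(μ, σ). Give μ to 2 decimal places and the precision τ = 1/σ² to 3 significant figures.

μ = -0.48, τ = 3.33

The p-quantile of Normal(μ,σ) is μ + z_p·σ, with z_{0.39} = -0.2793 and z_{0.66} = 0.4125.
Eliminate σ: μ = (z₂·x₁ − z₁·x₂)/(z₂ − z₁) = (0.4125·-0.634 − (-0.2793)·-0.255)/0.6918 = -0.48.
Then σ = (x₂ − x₁)/(z₂ − z₁) = (-0.255 − -0.634)/0.6918 = 0.55.
Precision τ = 1/σ² = 1/0.5479² = 3.33.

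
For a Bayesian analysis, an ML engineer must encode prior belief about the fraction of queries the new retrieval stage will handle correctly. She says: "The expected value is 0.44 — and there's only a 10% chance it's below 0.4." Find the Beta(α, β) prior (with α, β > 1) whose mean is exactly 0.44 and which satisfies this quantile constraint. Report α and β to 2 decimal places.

α ≈ 110.57, β ≈ 140.72

With mean 0.44 fixed, write α = 0.44s, β = 0.56s where s = α+β.
Need P(θ < 0.4) = 0.1 under Beta(0.44s, 0.56s). Normal approximation: (q−m)/√(m(1−m)/s) ≈ z_{0.1} = -1.28, so s ≈ 0.44·0.56·(-1.28)²/(0.4−0.44)² = 252.9.
At s = 252.9: P(θ<0.4) ≈ 0.099. Adjusting to match 0.1 gives s ≈ 251.29.
So α = 0.44·251.29 ≈ 110.57, β = 0.56·251.29 ≈ 140.72.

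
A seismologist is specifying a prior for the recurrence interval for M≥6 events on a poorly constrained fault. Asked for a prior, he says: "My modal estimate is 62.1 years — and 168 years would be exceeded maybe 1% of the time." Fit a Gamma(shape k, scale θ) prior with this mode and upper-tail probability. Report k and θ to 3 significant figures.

k ≈ 5.66, θ ≈ 13.3

Gamma(k,θ) with k>1 has mode (k−1)θ, so θ = 62.1/(k−1).
Need P(X < 168) = 0.99 with θ tied to k this way. Start at k = 2, θ = 62.1: P(X<168) ≈ 0.752.
Too low — raise k to concentrate. Iterating converges to k ≈ 5.66.
Then θ = 62.1/(5.66−1) ≈ 13.3.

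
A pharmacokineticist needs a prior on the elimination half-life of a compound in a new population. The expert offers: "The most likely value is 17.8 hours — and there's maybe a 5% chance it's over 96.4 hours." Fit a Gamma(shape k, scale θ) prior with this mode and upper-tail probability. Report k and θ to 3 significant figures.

Gamma(k,θ) with k>1 has mode (k−1)θ, so θ = 17.8/(k−1).
Need P(X < 96.4) = 0.95 with θ tied to k this way. Start at k = 2, θ = 17.8: P(X<96.4) ≈ 0.971.
Too high — lower k to spread out. Iterating converges to k ≈ 1.82.
Then θ = 17.8/(1.82−1) ≈ 21.7.

k ≈ 1.82, θ ≈ 21.7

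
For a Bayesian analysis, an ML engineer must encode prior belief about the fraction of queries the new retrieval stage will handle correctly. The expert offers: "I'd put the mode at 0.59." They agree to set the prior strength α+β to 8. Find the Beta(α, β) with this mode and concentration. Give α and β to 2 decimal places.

α = 4.54, β = 3.46

For α,β > 1 the Beta mode is (α−1)/(α+β−2). With α+β = 8, the mode is (α−1)/6.
Set (α−1)/6 = 0.59 → α = 1 + 0.59·6 = 4.54.
β = 8 − α = 3.46.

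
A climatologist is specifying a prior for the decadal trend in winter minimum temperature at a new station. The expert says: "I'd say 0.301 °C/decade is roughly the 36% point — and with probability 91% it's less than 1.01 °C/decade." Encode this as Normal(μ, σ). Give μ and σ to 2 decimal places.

μ = 0.45, σ = 0.42

For Normal(μ,σ), the p-quantile is μ + z_p·σ. Here z_{0.36} = -0.3585, z_{0.91} = 1.341.
So 0.301 = μ − 0.3585σ and 1.01 = μ + 1.341σ.
Subtracting: σ = (1.01 − 0.301)/(1.341 − (-0.3585)) = 0.42.
Then μ = 0.301 − (-0.3585)·0.42 = 0.45.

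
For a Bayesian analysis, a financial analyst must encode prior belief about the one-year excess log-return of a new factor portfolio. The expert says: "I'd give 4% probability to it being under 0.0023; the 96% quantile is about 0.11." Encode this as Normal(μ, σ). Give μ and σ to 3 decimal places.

For Normal(μ,σ), the p-quantile is μ + z_p·σ. Here z_{0.04} = -1.751, z_{0.96} = 1.751.
So 0.0023 = μ − 1.751σ and 0.11 = μ + 1.751σ.
Subtracting: σ = (0.11 − 0.0023)/(1.751 − (-1.751)) = 0.031.
Then μ = 0.0023 − (-1.751)·0.031 = 0.056.

μ = 0.056, σ = 0.031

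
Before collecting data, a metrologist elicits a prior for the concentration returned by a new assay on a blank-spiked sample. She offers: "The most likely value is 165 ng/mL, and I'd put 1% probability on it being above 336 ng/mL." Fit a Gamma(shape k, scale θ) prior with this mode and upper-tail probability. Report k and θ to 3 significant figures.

k ≈ 10.7, θ ≈ 17

Gamma(k,θ) with k>1 has mode (k−1)θ, so θ = 165/(k−1).
Need P(X < 336) = 0.99 with θ tied to k this way. Start at k = 2, θ = 165: P(X<336) ≈ 0.604.
Too low — raise k to concentrate. Iterating converges to k ≈ 10.7.
Then θ = 165/(10.7−1) ≈ 17.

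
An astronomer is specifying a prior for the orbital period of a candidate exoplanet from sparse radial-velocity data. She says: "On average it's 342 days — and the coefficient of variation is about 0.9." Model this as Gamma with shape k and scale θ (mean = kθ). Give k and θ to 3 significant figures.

k ≈ 1.23, θ ≈ 277

For Gamma(k, scale θ): mean = kθ, variance = kθ², so CV = 1/√k.
CV = 0.9, hence k = 1/CV² = 1.23.
Then θ = mean/k = 342/1.23 = 277.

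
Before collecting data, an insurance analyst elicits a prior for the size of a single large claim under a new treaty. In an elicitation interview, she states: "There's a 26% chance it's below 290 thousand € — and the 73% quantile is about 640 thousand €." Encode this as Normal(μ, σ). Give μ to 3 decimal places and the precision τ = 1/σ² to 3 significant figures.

For Normal(μ,σ), the p-quantile is μ + z_p·σ. Here z_{0.26} = -0.6433, z_{0.73} = 0.6128.
So 290 = μ − 0.6433σ and 640 = μ + 0.6128σ.
Subtracting: σ = (640 − 290)/(0.6128 − (-0.6433)) = 278.627.
Then μ = 290 − (-0.6433)·278.627 = 469.254.
Precision τ = 1/σ² = 1/278.6² = 1.29e-05.

μ = 469.254, τ = 1.29e-05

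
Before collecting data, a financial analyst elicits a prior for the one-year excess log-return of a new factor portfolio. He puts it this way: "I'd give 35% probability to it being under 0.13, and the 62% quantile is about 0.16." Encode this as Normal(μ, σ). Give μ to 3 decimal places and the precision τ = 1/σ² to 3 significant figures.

μ = 0.147, τ = 530

For Normal(μ,σ), the p-quantile is μ + z_p·σ. Here z_{0.35} = -0.3853, z_{0.62} = 0.3055.
So 0.13 = μ − 0.3853σ and 0.16 = μ + 0.3055σ.
Subtracting: σ = (0.16 − 0.13)/(0.3055 − (-0.3853)) = 0.043.
Then μ = 0.13 − (-0.3853)·0.043 = 0.147.
Precision τ = 1/σ² = 1/0.04343² = 530.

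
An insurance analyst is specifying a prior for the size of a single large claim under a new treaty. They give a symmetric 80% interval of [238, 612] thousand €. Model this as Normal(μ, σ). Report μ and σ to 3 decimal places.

μ = 425.000, σ = 145.917

A symmetric 80% interval runs μ ± z·σ with z = 1.282.
Half-width = 187, so σ = 187/1.282 = 145.917.
μ is the interval midpoint, 425.000.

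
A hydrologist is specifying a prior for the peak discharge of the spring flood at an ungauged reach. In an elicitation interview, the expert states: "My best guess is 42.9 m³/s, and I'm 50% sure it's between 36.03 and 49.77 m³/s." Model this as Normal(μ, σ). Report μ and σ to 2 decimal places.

μ = 42.90, σ = 10.19

A symmetric 50% interval runs μ ± z·σ with z = 0.6745.
Half-width = 6.87, so σ = 6.87/0.6745 = 10.19.
μ is the stated best guess, 42.90.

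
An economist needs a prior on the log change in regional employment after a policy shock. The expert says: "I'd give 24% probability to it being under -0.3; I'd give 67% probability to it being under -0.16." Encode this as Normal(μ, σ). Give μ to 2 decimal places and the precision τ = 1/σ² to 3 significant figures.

μ = -0.21, τ = 67

The p-quantile of Normal(μ,σ) is μ + z_p·σ, with z_{0.24} = -0.7063 and z_{0.67} = 0.4399.
Eliminate σ: μ = (z₂·x₁ − z₁·x₂)/(z₂ − z₁) = (0.4399·-0.3 − (-0.7063)·-0.16)/1.146 = -0.21.
Then σ = (x₂ − x₁)/(z₂ − z₁) = (-0.16 − -0.3)/1.146 = 0.12.
Precision τ = 1/σ² = 1/0.1221² = 67.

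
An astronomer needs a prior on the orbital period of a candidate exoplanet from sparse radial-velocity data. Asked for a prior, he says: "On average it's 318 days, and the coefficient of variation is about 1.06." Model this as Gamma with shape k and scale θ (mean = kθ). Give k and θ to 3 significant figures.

k ≈ 0.89, θ ≈ 357

For Gamma(k, scale θ): mean = kθ, variance = kθ², so CV = 1/√k.
CV = 1.06, hence k = 1/CV² = 0.89.
Then θ = mean/k = 318/0.89 = 357.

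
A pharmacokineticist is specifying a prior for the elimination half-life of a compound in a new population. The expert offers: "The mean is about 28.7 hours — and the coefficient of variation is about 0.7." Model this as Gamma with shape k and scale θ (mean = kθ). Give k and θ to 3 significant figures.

For Gamma(k, scale θ): mean = kθ, variance = kθ², so CV = 1/√k.
CV = 0.7, hence k = 1/CV² = 2.04.
Then θ = mean/k = 28.7/2.04 = 14.1.

k ≈ 2.04, θ ≈ 14.1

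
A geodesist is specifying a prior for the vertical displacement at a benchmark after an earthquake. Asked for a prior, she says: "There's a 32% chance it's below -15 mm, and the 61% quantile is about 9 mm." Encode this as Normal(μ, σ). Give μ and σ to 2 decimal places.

For Normal(μ,σ), the p-quantile is μ + z_p·σ. Here z_{0.32} = -0.4677, z_{0.61} = 0.2793.
So -15 = μ − 0.4677σ and 9 = μ + 0.2793σ.
Subtracting: σ = (9 − -15)/(0.2793 − (-0.4677)) = 32.13.
Then μ = -15 − (-0.4677)·32.13 = 0.03.

μ = 0.03, σ = 32.13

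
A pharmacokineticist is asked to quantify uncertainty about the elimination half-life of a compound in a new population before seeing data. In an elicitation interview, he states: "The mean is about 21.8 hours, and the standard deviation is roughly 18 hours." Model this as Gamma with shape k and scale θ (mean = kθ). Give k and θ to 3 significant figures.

For Gamma(k, scale θ): mean = kθ, variance = kθ², so CV = 1/√k.
CV = SD/mean = 18/21.8 = 0.8257, hence k = 1/CV² = 1.47.
Then θ = mean/k = 21.8/1.47 = 14.9.

k ≈ 1.47, θ ≈ 14.9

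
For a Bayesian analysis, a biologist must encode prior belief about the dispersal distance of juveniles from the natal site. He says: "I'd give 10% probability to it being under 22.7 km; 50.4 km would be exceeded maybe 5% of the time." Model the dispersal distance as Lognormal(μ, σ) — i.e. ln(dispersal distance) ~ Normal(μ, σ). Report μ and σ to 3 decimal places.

μ ≈ 3.472, σ ≈ 0.273

If T ~ Lognormal(μ,σ) then ln T ~ Normal(μ,σ), so the p-quantile of ln T is μ + z_p·σ.
ln(22.7) = 3.122 and ln(50.4) = 3.92; z_{0.1} = -1.282, z_{0.95} = 1.645.
σ = (3.92 − 3.122)/(1.645 − (-1.282)) = 0.273.
μ = 3.122 − (-1.282)·0.273 = 3.472.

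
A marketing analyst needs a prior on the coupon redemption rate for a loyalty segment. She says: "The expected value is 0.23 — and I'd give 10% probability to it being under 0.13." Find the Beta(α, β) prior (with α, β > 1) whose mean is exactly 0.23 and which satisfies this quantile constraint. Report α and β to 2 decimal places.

With mean 0.23 fixed, write α = 0.23s, β = 0.77s where s = α+β.
Need P(θ < 0.13) = 0.1 under Beta(0.23s, 0.77s). Normal approximation: (q−m)/√(m(1−m)/s) ≈ z_{0.1} = -1.28, so s ≈ 0.23·0.77·(-1.28)²/(0.13−0.23)² = 29.1.
At s = 29.1: P(θ<0.13) ≈ 0.084. Adjusting to match 0.1 gives s ≈ 25.66.
So α = 0.23·25.66 ≈ 5.90, β = 0.77·25.66 ≈ 19.76.

α ≈ 5.90, β ≈ 19.76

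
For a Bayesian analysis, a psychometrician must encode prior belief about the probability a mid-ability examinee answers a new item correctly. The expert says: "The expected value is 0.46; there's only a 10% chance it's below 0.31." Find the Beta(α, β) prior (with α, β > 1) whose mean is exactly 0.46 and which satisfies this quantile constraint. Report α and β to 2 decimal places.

α ≈ 8.06, β ≈ 9.46

With mean 0.46 fixed, write α = 0.46s, β = 0.54s where s = α+β.
Need P(θ < 0.31) = 0.1 under Beta(0.46s, 0.54s). Normal approximation: (q−m)/√(m(1−m)/s) ≈ z_{0.1} = -1.28, so s ≈ 0.46·0.54·(-1.28)²/(0.31−0.46)² = 18.1.
At s = 18.1: P(θ<0.31) ≈ 0.096. Adjusting to match 0.1 gives s ≈ 17.52.
So α = 0.46·17.52 ≈ 8.06, β = 0.54·17.52 ≈ 9.46.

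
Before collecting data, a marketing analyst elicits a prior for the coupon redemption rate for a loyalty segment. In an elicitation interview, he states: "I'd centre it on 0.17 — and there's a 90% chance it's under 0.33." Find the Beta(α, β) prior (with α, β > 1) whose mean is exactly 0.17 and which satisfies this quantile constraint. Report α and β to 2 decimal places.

α ≈ 1.67, β ≈ 8.15

With mean 0.17 fixed, write α = 0.17s, β = 0.83s where s = α+β.
Need P(θ < 0.33) = 0.9 under Beta(0.17s, 0.83s). Normal approximation: (q−m)/√(m(1−m)/s) ≈ z_{0.9} = 1.28, so s ≈ 0.17·0.83·(1.28)²/(0.33−0.17)² = 9.1.
At s = 9.1: P(θ<0.33) ≈ 0.893. Adjusting to match 0.9 gives s ≈ 9.81.
So α = 0.17·9.81 ≈ 1.67, β = 0.83·9.81 ≈ 8.15.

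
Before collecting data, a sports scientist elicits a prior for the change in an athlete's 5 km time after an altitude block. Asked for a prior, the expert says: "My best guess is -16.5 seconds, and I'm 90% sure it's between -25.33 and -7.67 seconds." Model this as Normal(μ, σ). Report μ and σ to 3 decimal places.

A symmetric 90% interval runs μ ± z·σ with z = 1.645.
Half-width = 8.83, so σ = 8.83/1.645 = 5.368.
μ is the stated best guess, -16.500.

μ = -16.500, σ = 5.368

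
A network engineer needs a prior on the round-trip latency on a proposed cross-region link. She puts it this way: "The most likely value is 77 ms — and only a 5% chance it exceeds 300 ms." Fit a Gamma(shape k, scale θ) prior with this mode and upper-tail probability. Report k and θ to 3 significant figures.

Gamma(k,θ) with k>1 has mode (k−1)θ, so θ = 77/(k−1).
Need P(X < 300) = 0.95 with θ tied to k this way. Start at k = 2, θ = 77: P(X<300) ≈ 0.901.
Too low — raise k to concentrate. Iterating converges to k ≈ 2.37.
Then θ = 77/(2.37−1) ≈ 56.3.

k ≈ 2.37, θ ≈ 56.3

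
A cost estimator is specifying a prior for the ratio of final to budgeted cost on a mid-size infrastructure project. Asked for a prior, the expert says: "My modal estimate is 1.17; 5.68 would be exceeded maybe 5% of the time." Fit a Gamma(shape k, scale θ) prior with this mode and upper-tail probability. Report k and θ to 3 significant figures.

Gamma(k,θ) with k>1 has mode (k−1)θ, so θ = 1.17/(k−1).
Need P(X < 5.68) = 0.95 with θ tied to k this way. Start at k = 2, θ = 1.17: P(X<5.68) ≈ 0.954.
Too high — lower k to spread out. Iterating converges to k ≈ 1.97.
Then θ = 1.17/(1.97−1) ≈ 1.21.

k ≈ 1.97, θ ≈ 1.21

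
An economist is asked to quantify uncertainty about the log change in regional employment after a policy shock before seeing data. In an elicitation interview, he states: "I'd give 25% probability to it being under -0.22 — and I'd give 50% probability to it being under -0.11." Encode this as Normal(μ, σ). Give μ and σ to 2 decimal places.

For Normal(μ,σ), the p-quantile is μ + z_p·σ. Here z_{0.25} = -0.6745, z_{0.5} = 0.
So -0.22 = μ − 0.6745σ and -0.11 = μ + 0σ.
Subtracting: σ = (-0.11 − -0.22)/(0 − (-0.6745)) = 0.16.
Then μ = -0.22 − (-0.6745)·0.16 = -0.11.

μ = -0.11, σ = 0.16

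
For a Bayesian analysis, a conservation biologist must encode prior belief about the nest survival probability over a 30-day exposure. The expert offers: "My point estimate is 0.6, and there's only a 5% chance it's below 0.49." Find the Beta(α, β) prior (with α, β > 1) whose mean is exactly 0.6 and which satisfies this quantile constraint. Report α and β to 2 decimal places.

With mean 0.6 fixed, write α = 0.6s, β = 0.4s where s = α+β.
Need P(θ < 0.49) = 0.05 under Beta(0.6s, 0.4s). Normal approximation: (q−m)/√(m(1−m)/s) ≈ z_{0.05} = -1.64, so s ≈ 0.6·0.4·(-1.64)²/(0.49−0.6)² = 53.7.
At s = 53.7: P(θ<0.49) ≈ 0.052. Adjusting to match 0.05 gives s ≈ 54.86.
So α = 0.6·54.86 ≈ 32.91, β = 0.4·54.86 ≈ 21.94.

α ≈ 32.91, β ≈ 21.94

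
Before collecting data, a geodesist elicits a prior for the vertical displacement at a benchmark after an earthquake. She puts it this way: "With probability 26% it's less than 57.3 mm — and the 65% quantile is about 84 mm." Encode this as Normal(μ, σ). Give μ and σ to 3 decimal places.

For Normal(μ,σ), the p-quantile is μ + z_p·σ. Here z_{0.26} = -0.6433, z_{0.65} = 0.3853.
So 57.3 = μ − 0.6433σ and 84 = μ + 0.3853σ.
Subtracting: σ = (84 − 57.3)/(0.3853 − (-0.6433)) = 25.956.
Then μ = 57.3 − (-0.6433)·25.956 = 73.999.

μ = 73.999, σ = 25.956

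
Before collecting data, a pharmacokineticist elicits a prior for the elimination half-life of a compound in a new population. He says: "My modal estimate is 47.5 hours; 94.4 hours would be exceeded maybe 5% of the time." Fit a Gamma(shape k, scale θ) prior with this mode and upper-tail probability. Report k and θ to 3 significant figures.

k ≈ 6.88, θ ≈ 8.08

Gamma(k,θ) with k>1 has mode (k−1)θ, so θ = 47.5/(k−1).
Need P(X < 94.4) = 0.95 with θ tied to k this way. Start at k = 2, θ = 47.5: P(X<94.4) ≈ 0.591.
Too low — raise k to concentrate. Iterating converges to k ≈ 6.88.
Then θ = 47.5/(6.88−1) ≈ 8.08.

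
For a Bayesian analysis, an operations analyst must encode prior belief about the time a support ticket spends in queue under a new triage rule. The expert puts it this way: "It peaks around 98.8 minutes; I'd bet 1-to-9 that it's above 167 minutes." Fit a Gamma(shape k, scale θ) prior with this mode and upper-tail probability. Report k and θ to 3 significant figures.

k ≈ 7.87, θ ≈ 14.4

Gamma(k,θ) with k>1 has mode (k−1)θ, so θ = 98.8/(k−1).
Need P(X < 167) = 0.9 with θ tied to k this way. Start at k = 2, θ = 98.8: P(X<167) ≈ 0.504.
Too low — raise k to concentrate. Iterating converges to k ≈ 7.87.
Then θ = 98.8/(7.87−1) ≈ 14.4.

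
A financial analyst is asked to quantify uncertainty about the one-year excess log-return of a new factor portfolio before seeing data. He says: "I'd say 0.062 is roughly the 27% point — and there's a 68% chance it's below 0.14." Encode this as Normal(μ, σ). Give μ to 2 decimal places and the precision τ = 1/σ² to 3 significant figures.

The p-quantile of Normal(μ,σ) is μ + z_p·σ, with z_{0.27} = -0.6128 and z_{0.68} = 0.4677.
Eliminate σ: μ = (z₂·x₁ − z₁·x₂)/(z₂ − z₁) = (0.4677·0.062 − (-0.6128)·0.14)/1.081 = 0.11.
Then σ = (x₂ − x₁)/(z₂ − z₁) = (0.14 − 0.062)/1.081 = 0.07.
Precision τ = 1/σ² = 1/0.07219² = 192.

μ = 0.11, τ = 192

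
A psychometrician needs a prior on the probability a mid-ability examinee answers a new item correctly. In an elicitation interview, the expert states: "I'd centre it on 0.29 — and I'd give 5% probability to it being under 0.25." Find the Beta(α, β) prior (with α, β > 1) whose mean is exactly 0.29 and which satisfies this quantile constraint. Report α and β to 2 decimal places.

With mean 0.29 fixed, write α = 0.29s, β = 0.71s where s = α+β.
Need P(θ < 0.25) = 0.05 under Beta(0.29s, 0.71s). Normal approximation: (q−m)/√(m(1−m)/s) ≈ z_{0.05} = -1.64, so s ≈ 0.29·0.71·(-1.64)²/(0.25−0.29)² = 348.2.
At s = 348.2: P(θ<0.25) ≈ 0.047. Adjusting to match 0.05 gives s ≈ 335.01.
So α = 0.29·335.01 ≈ 97.15, β = 0.71·335.01 ≈ 237.86.

α ≈ 97.15, β ≈ 237.86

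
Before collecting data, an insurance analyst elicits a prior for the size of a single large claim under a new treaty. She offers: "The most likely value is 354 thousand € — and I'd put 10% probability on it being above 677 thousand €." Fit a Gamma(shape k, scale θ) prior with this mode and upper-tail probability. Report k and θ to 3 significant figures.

k ≈ 5.55, θ ≈ 77.8

Gamma(k,θ) with k>1 has mode (k−1)θ, so θ = 354/(k−1).
Need P(X < 677) = 0.9 with θ tied to k this way. Start at k = 2, θ = 354: P(X<677) ≈ 0.570.
Too low — raise k to concentrate. Iterating converges to k ≈ 5.55.
Then θ = 354/(5.55−1) ≈ 77.8.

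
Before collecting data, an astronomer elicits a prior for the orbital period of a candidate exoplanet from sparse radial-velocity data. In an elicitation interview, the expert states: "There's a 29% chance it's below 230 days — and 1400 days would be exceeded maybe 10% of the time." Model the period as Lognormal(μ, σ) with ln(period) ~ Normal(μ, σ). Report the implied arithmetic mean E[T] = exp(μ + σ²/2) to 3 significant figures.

E[T] ≈ 644 days

If T ~ Lognormal(μ,σ) then ln T ~ Normal(μ,σ), so the p-quantile of ln T is μ + z_p·σ.
ln(230) = 5.438 and ln(1400) = 7.244; z_{0.29} = -0.5534, z_{0.9} = 1.282.
σ = (7.244 − 5.438)/(1.282 − (-0.5534)) = 0.984.
μ = 5.438 − (-0.5534)·0.984 = 5.983.
E[T] = exp(μ + σ²/2) = exp(5.983 + 0.4844) = 644 days.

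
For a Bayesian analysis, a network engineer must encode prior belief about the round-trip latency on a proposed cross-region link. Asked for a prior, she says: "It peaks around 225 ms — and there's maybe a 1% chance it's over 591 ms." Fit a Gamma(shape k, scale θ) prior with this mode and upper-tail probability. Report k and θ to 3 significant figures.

Gamma(k,θ) with k>1 has mode (k−1)θ, so θ = 225/(k−1).
Need P(X < 591) = 0.99 with θ tied to k this way. Start at k = 2, θ = 225: P(X<591) ≈ 0.738.
Too low — raise k to concentrate. Iterating converges to k ≈ 5.98.
Then θ = 225/(5.98−1) ≈ 45.2.

k ≈ 5.98, θ ≈ 45.2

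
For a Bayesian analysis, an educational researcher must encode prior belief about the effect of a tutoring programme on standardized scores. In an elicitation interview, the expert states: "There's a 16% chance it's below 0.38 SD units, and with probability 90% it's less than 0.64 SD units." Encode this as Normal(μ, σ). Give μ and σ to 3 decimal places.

The p-quantile of Normal(μ,σ) is μ + z_p·σ, with z_{0.16} = -0.9945 and z_{0.9} = 1.282.
Eliminate σ: μ = (z₂·x₁ − z₁·x₂)/(z₂ − z₁) = (1.282·0.38 − (-0.9945)·0.64)/2.276 = 0.494.
Then σ = (x₂ − x₁)/(z₂ − z₁) = (0.64 − 0.38)/2.276 = 0.114.

μ = 0.494, σ = 0.114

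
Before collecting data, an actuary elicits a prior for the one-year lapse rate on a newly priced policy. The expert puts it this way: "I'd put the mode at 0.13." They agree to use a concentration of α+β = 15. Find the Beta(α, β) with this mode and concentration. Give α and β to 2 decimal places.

α = 2.69, β = 12.31

For α,β > 1 the Beta mode is (α−1)/(α+β−2). With α+β = 15, the mode is (α−1)/13.
Set (α−1)/13 = 0.13 → α = 1 + 0.13·13 = 2.69.
β = 15 − α = 12.31.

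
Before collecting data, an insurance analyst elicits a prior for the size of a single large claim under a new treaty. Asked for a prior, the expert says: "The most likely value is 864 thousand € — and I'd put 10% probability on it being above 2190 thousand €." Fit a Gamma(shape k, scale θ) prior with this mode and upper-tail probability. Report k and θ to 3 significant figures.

Gamma(k,θ) with k>1 has mode (k−1)θ, so θ = 864/(k−1).
Need P(X < 2190) = 0.9 with θ tied to k this way. Start at k = 2, θ = 864: P(X<2190) ≈ 0.720.
Too low — raise k to concentrate. Iterating converges to k ≈ 3.22.
Then θ = 864/(3.22−1) ≈ 389.

k ≈ 3.22, θ ≈ 389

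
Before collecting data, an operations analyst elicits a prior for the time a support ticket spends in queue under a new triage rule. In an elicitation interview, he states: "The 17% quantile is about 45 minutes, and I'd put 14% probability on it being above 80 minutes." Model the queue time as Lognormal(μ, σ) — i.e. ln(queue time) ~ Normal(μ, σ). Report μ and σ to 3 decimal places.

If T ~ Lognormal(μ,σ) then ln T ~ Normal(μ,σ), so the p-quantile of ln T is μ + z_p·σ.
ln(45) = 3.807 and ln(80) = 4.382; z_{0.17} = -0.9542, z_{0.86} = 1.08.
σ = (4.382 − 3.807)/(1.08 − (-0.9542)) = 0.283.
μ = 3.807 − (-0.9542)·0.283 = 4.077.

μ ≈ 4.077, σ ≈ 0.283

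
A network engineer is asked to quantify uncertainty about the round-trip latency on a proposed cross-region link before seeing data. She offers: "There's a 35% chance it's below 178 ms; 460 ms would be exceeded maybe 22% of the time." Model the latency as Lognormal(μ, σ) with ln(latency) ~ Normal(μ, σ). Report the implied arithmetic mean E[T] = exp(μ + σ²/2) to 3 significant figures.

E[T] ≈ 342 ms

If T ~ Lognormal(μ,σ) then ln T ~ Normal(μ,σ), so the p-quantile of ln T is μ + z_p·σ.
ln(178) = 5.182 and ln(460) = 6.131; z_{0.35} = -0.3853, z_{0.78} = 0.7722.
σ = (6.131 − 5.182)/(0.7722 − (-0.3853)) = 0.820.
μ = 5.182 − (-0.3853)·0.820 = 5.498.
E[T] = exp(μ + σ²/2) = exp(5.498 + 0.3364) = 342 ms.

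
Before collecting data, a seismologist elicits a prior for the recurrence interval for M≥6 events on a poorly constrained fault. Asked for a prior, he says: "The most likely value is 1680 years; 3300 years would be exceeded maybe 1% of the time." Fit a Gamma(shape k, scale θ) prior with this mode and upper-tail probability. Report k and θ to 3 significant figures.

k ≈ 11.8, θ ≈ 155

Gamma(k,θ) with k>1 has mode (k−1)θ, so θ = 1680/(k−1).
Need P(X < 3300) = 0.99 with θ tied to k this way. Start at k = 2, θ = 1680: P(X<3300) ≈ 0.584.
Too low — raise k to concentrate. Iterating converges to k ≈ 11.8.
Then θ = 1680/(11.8−1) ≈ 155.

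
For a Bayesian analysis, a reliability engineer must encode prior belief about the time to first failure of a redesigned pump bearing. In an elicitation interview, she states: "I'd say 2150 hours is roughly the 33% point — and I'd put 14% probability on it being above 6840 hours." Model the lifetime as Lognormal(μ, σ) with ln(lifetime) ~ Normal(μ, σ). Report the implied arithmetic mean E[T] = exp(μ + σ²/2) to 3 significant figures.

If T ~ Lognormal(μ,σ) then ln T ~ Normal(μ,σ), so the p-quantile of ln T is μ + z_p·σ.
ln(2150) = 7.673 and ln(6840) = 8.831; z_{0.33} = -0.4399, z_{0.86} = 1.08.
σ = (8.831 − 7.673)/(1.08 − (-0.4399)) = 0.761.
μ = 7.673 − (-0.4399)·0.761 = 8.008.
E[T] = exp(μ + σ²/2) = exp(8.008 + 0.2898) = 4020 hours.

E[T] ≈ 4020 hours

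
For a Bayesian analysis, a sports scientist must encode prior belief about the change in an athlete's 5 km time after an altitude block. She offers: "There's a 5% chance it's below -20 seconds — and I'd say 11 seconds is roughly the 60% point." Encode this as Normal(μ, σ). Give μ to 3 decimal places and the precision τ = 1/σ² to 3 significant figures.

The p-quantile of Normal(μ,σ) is μ + z_p·σ, with z_{0.05} = -1.645 and z_{0.6} = 0.2533.
Eliminate σ: μ = (z₂·x₁ − z₁·x₂)/(z₂ − z₁) = (0.2533·-20 − (-1.645)·11)/1.898 = 6.863.
Then σ = (x₂ − x₁)/(z₂ − z₁) = (11 − -20)/1.898 = 16.331.
Precision τ = 1/σ² = 1/16.33² = 0.00375.

μ = 6.863, τ = 0.00375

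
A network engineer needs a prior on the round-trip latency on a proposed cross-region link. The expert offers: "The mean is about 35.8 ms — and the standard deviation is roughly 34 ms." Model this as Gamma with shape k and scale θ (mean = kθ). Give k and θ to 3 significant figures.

For Gamma(k, scale θ): mean = kθ, variance = kθ², so CV = 1/√k.
CV = SD/mean = 34/35.8 = 0.9497, hence k = 1/CV² = 1.11.
Then θ = mean/k = 35.8/1.11 = 32.3.

k ≈ 1.11, θ ≈ 32.3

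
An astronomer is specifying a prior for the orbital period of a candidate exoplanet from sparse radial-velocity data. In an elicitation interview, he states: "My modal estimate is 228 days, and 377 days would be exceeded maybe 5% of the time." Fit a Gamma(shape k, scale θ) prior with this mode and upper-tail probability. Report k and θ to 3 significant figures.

Gamma(k,θ) with k>1 has mode (k−1)θ, so θ = 228/(k−1).
Need P(X < 377) = 0.95 with θ tied to k this way. Start at k = 2, θ = 228: P(X<377) ≈ 0.492.
Too low — raise k to concentrate. Iterating converges to k ≈ 12.
Then θ = 228/(12−1) ≈ 20.6.

k ≈ 12, θ ≈ 20.6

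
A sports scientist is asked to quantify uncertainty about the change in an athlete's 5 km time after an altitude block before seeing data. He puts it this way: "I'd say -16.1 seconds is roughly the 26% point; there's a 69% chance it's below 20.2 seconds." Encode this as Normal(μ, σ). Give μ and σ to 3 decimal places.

μ = 4.400, σ = 31.865

The p-quantile of Normal(μ,σ) is μ + z_p·σ, with z_{0.26} = -0.6433 and z_{0.69} = 0.4959.
Eliminate σ: μ = (z₂·x₁ − z₁·x₂)/(z₂ − z₁) = (0.4959·-16.1 − (-0.6433)·20.2)/1.139 = 4.400.
Then σ = (x₂ − x₁)/(z₂ − z₁) = (20.2 − -16.1)/1.139 = 31.865.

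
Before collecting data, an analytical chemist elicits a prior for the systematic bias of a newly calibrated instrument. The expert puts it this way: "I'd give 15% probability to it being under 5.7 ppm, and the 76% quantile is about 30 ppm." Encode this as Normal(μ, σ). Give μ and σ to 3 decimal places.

The p-quantile of Normal(μ,σ) is μ + z_p·σ, with z_{0.15} = -1.036 and z_{0.76} = 0.7063.
Eliminate σ: μ = (z₂·x₁ − z₁·x₂)/(z₂ − z₁) = (0.7063·5.7 − (-1.036)·30)/1.743 = 20.152.
Then σ = (x₂ − x₁)/(z₂ − z₁) = (30 − 5.7)/1.743 = 13.944.

μ = 20.152, σ = 13.944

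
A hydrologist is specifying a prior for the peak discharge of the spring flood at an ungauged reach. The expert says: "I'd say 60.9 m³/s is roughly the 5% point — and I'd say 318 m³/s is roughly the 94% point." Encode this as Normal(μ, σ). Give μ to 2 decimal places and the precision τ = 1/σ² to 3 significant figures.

For Normal(μ,σ), the p-quantile is μ + z_p·σ. Here z_{0.05} = -1.645, z_{0.94} = 1.555.
So 60.9 = μ − 1.645σ and 318 = μ + 1.555σ.
Subtracting: σ = (318 − 60.9)/(1.555 − (-1.645)) = 80.35.
Then μ = 60.9 − (-1.645)·80.35 = 193.07.
Precision τ = 1/σ² = 1/80.35² = 0.000155.

μ = 193.07, τ = 0.000155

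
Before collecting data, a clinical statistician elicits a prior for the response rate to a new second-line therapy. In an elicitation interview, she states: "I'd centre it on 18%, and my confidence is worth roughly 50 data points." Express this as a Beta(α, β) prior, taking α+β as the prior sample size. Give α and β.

Under the effective-sample-size interpretation, Beta(α, β) has prior mean α/(α+β) and prior sample size α+β.
So α+β = 50 and α/(α+β) = 0.18, giving α = 0.18·50 = 9 and β = 50 − 9 = 41.

α = 9, β = 41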